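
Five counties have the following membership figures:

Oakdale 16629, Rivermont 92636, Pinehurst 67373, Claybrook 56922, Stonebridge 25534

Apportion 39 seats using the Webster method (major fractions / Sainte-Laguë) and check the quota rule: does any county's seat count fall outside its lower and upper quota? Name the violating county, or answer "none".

none

Standard quotas: Oakdale 2.503, Rivermont 13.944, Pinehurst 10.141, Claybrook 8.568, Stonebridge 3.843.
Webster allocation: Oakdale 2, Rivermont 14, Pinehurst 10, Claybrook 9, Stonebridge 4.
Every allocation lies between the lower and upper quota.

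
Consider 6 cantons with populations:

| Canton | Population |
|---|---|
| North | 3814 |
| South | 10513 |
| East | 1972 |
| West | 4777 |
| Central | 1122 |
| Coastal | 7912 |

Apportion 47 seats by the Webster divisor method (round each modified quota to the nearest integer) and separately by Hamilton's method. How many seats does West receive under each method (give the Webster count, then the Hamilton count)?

Webster: North 6, South 17, East 3, West 7, Central 2, Coastal 12.
Hamilton: North 6, South 16, East 3, West 8, Central 2, Coastal 12.
West gets 7 under Webster and 8 under Hamilton.

7 and 8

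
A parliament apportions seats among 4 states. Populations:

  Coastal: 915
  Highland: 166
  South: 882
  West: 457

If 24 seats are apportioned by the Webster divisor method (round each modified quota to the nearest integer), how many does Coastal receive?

9

Standard divisor 2420/24 ≈ 100.833; standard quotas: Coastal 9.074, Highland 1.646, South 8.747, West 4.532.
Rounding to the nearest integer gives 9, 2, 9, 5 = 25 seats, so the divisor must be adjusted.
With modified divisor 103: modified quotas Coastal 8.883, Highland 1.612, South 8.563, West 4.437.
Rounding to the nearest integer: Coastal 9, Highland 2, South 9, West 4 (total 24).
Coastal receives 9.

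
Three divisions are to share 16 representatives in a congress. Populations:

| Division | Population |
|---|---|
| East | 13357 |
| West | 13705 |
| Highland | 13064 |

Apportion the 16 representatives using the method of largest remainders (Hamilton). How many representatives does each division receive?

East 5, West 6, Highland 5

Standard divisor: 40126 ÷ 16 ≈ 2507.875.
Standard quotas: East 5.3260, West 5.4648, Highland 5.2092.
Lower quotas: East 5, West 5, Highland 5 (sum 15, leaving 1 seat).
Remainders in descending order: West 0.4648, East 0.3260, Highland 0.2092.
Largest remainder: West receives the extra seat.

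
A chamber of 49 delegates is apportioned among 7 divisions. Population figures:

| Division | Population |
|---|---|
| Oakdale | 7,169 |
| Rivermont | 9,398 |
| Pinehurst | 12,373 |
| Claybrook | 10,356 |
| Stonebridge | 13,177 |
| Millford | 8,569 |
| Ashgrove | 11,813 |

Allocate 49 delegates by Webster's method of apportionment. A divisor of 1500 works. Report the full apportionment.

With modified divisor 1500: modified quotas Oakdale 4.779, Rivermont 6.265, Pinehurst 8.249, Claybrook 6.904, Stonebridge 8.785, Millford 5.713, Ashgrove 7.875.
Rounding to the nearest integer: Oakdale 5, Rivermont 6, Pinehurst 8, Claybrook 7, Stonebridge 9, Millford 6, Ashgrove 8 (total 49).

Oakdale=5, Rivermont=6, Pinehurst=8, Claybrook=7, Stonebridge=9, Millford=6, Ashgrove=8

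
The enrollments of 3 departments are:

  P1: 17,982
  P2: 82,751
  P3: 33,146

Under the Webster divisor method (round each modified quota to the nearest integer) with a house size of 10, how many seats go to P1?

1

Standard divisor 133879/10 ≈ 13387.9; standard quotas: P1 1.343, P2 6.181, P3 2.476.
Rounding to the nearest integer gives 1, 6, 2 = 9 seats, so the divisor must be adjusted.
With modified divisor 13000: modified quotas P1 1.383, P2 6.365, P3 2.550.
Rounding to the nearest integer: P1 1, P2 6, P3 3 (total 10).
P1 receives 1.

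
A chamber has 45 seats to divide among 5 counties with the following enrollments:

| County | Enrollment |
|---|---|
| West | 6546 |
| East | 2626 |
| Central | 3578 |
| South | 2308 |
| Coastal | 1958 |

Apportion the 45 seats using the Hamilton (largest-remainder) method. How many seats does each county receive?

Total 17016; standard divisor 17016/45 ≈ 378.133.
Standard quotas: West 17.3114, East 6.9446, Central 9.4623, South 6.1037, Coastal 5.1781.
Lower quotas: West 17, East 6, Central 9, South 6, Coastal 5 (sum 43, leaving 2 seats).
Remainders in descending order: East 0.9446, Central 0.4623, West 0.3114, Coastal 0.1781, South 0.1037.
Largest remainders: East, Central receive the extra seats.

West=17; East=7; Central=10; South=6; Coastal=5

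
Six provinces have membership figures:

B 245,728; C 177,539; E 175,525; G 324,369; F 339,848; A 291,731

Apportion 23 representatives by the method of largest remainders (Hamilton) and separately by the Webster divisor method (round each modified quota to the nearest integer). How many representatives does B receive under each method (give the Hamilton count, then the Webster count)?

Hamilton: B 4, C 3, E 2, G 5, F 5, A 4.
Webster: B 3, C 3, E 3, G 5, F 5, A 4.
B gets 4 under Hamilton and 3 under Webster.

4 and 3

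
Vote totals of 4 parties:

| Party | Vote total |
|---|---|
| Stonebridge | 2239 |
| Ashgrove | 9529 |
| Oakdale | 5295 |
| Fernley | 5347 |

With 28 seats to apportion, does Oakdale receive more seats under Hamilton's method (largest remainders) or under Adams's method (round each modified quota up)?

Hamilton: Stonebridge 3, Ashgrove 12, Oakdale 6, Fernley 7.
Adams: Stonebridge 3, Ashgrove 11, Oakdale 7, Fernley 7.
Oakdale gets 6 under Hamilton and 7 under Adams.

Adams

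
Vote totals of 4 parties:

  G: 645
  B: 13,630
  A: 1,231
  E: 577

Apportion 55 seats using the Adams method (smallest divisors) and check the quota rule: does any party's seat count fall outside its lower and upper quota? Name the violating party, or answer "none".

B

Standard quotas: G 2.206, B 46.611, A 4.210, E 1.973.
Adams allocation: G 3, B 45, A 5, E 2.
B has quota 46.611 (lower 46, upper 47) but receives 45 — outside the quota interval.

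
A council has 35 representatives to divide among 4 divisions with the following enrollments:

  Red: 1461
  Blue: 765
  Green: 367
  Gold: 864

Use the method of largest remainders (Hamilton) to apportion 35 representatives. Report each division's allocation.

Red 15, Blue 8, Green 3, Gold 9

Total 3457; standard divisor 3457/35 ≈ 98.771.
Standard quotas: Red 14.792, Blue 7.745, Green 3.716, Gold 8.747.
Lower quotas: Red 14, Blue 7, Green 3, Gold 8 (sum 32, leaving 3 seats).
Remainders in descending order: Red 0.792, Gold 0.747, Blue 0.745, Green 0.716.
Largest remainders: Red, Gold, Blue receive the extra seats.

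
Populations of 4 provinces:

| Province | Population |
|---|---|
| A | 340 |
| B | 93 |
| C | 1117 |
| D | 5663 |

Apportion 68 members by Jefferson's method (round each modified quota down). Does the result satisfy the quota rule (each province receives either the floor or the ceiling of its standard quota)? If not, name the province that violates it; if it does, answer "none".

D

Standard quotas: A 3.205, B 0.877, C 10.530, D 53.387.
Jefferson allocation: A 3, B 0, C 10, D 55.
D has quota 53.387 (lower 53, upper 54) but receives 55 — outside the quota interval.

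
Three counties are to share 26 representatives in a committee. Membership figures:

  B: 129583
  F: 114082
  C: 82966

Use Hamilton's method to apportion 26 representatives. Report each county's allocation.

B=10, F=9, C=7

Total 326631; standard divisor 326631/26 ≈ 12562.731.
Standard quotas: B 10.3149, F 9.0810, C 6.6041.
Lower quotas: B 10, F 9, C 6 (sum 25, leaving 1 seat).
Remainders in descending order: C 0.6041, B 0.3149, F 0.0810.
The surplus seat goes to C.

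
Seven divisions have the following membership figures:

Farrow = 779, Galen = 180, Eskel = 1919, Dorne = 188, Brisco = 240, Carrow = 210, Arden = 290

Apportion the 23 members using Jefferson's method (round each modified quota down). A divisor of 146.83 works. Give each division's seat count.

Farrow: 5; Galen: 1; Eskel: 13; Dorne: 1; Brisco: 1; Carrow: 1; Arden: 1

With modified divisor 146.83: modified quotas Farrow 5.305, Galen 1.226, Eskel 13.070, Dorne 1.280, Brisco 1.635, Carrow 1.430, Arden 1.975.
Rounding down: Farrow 5, Galen 1, Eskel 13, Dorne 1, Brisco 1, Carrow 1, Arden 1 (total 23).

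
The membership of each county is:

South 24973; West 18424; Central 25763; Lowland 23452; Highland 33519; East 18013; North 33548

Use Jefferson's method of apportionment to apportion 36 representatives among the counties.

Standard divisor 177692/36 ≈ 4935.889; standard quotas: South 5.059, West 3.733, Central 5.220, Lowland 4.751, Highland 6.791, East 3.649, North 6.797.
Rounding down gives 5, 3, 5, 4, 6, 3, 6 = 32 seats, so the divisor must be adjusted.
With modified divisor 4550: modified quotas South 5.489, West 4.049, Central 5.662, Lowland 5.154, Highland 7.367, East 3.959, North 7.373.
Rounding down: South 5, West 4, Central 5, Lowland 5, Highland 7, East 3, North 7 (total 36).

South 5; West 4; Central 5; Lowland 5; Highland 7; East 3; North 7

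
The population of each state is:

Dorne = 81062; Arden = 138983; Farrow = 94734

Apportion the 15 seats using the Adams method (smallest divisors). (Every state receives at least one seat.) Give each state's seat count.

Dorne 4; Arden 6; Farrow 5

Standard divisor 314779/15 ≈ 20985.267; standard quotas: Dorne 3.863, Arden 6.623, Farrow 4.514.
Rounding up gives 4, 7, 5 = 16 seats, so the divisor must be adjusted.
With modified divisor 23400: modified quotas Dorne 3.464, Arden 5.939, Farrow 4.048.
Rounding up: Dorne 4, Arden 6, Farrow 5 (total 15).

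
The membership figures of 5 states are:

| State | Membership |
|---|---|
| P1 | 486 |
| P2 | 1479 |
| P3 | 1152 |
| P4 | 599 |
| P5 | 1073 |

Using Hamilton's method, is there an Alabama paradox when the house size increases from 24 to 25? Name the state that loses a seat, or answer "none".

At 24 seats: P1 3, P2 7, P3 6, P4 3, P5 5.
At 25 seats: P1 2, P2 8, P3 6, P4 3, P5 6.
P1 drops from 3 to 2.

P1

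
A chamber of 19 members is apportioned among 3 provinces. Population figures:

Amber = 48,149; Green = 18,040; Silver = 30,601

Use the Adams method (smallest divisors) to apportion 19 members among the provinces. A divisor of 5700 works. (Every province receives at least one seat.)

Amber 9; Green 4; Silver 6

With modified divisor 5700: modified quotas Amber 8.447, Green 3.165, Silver 5.369.
Rounding up: Amber 9, Green 4, Silver 6 (total 19).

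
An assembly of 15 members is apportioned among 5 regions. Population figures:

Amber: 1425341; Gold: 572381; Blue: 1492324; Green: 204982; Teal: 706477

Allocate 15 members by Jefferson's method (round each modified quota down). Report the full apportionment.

Standard divisor 4401505/15 ≈ 293433.667; standard quotas: Amber 4.857, Gold 1.951, Blue 5.086, Green 0.699, Teal 2.408.
Rounding down gives 4, 1, 5, 0, 2 = 12 seats, so the divisor must be adjusted.
With modified divisor 243100: modified quotas Amber 5.863, Gold 2.355, Blue 6.139, Green 0.843, Teal 2.906.
Rounding down: Amber 5, Gold 2, Blue 6, Green 0, Teal 2 (total 15).

Amber 5, Gold 2, Blue 6, Green 0, Teal 2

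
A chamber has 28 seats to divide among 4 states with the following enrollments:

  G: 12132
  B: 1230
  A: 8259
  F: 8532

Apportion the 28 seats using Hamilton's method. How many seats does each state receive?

G 11, B 1, A 8, F 8

The standard divisor is 30153/28 ≈ 1076.893.
Standard quotas: G 11.2657, B 1.1422, A 7.6693, F 7.9228.
Lower quotas: G 11, B 1, A 7, F 7 (sum 26, leaving 2 seats).
Remainders in descending order: F 0.9228, A 0.6693, G 0.2657, B 0.1422.
The surplus seats go to F, A.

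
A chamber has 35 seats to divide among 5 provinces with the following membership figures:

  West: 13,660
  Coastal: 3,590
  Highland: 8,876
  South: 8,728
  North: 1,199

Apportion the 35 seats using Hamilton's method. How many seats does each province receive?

West 13; Coastal 4; Highland 9; South 8; North 1

The standard divisor is 36053/35 ≈ 1030.086.
Standard quotas: West 13.2610, Coastal 3.4851, Highland 8.6168, South 8.4731, North 1.1640.
Lower quotas: West 13, Coastal 3, Highland 8, South 8, North 1 (sum 33, leaving 2 seats).
Remainders in descending order: Highland 0.6168, Coastal 0.4851, South 0.4731, West 0.2610, North 0.1640.
The surplus seats go to Highland, Coastal.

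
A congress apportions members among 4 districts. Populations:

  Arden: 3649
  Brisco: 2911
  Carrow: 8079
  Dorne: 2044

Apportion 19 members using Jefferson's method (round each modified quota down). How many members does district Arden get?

Standard divisor 16683/19 ≈ 878.053; standard quotas: Arden 4.156, Brisco 3.315, Carrow 9.201, Dorne 2.328.
Rounding down gives 4, 3, 9, 2 = 18 seats, so the divisor must be adjusted.
With modified divisor 800: modified quotas Arden 4.561, Brisco 3.639, Carrow 10.099, Dorne 2.555.
Rounding down: Arden 4, Brisco 3, Carrow 10, Dorne 2 (total 19).
Arden receives 4.

4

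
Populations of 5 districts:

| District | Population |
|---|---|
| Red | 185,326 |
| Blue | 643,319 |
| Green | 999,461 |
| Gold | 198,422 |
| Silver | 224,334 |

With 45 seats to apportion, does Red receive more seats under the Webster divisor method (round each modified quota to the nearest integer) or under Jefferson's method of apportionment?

Webster

Webster: Red 4, Blue 13, Green 20, Gold 4, Silver 4.
Jefferson: Red 3, Blue 13, Green 21, Gold 4, Silver 4.
Red gets 4 under Webster and 3 under Jefferson.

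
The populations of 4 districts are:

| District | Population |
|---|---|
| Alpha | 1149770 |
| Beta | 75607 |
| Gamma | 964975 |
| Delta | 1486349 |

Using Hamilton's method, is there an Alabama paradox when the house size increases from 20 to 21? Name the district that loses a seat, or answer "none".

Beta

At 20 seats: Alpha 6, Beta 1, Gamma 5, Delta 8.
At 21 seats: Alpha 7, Beta 0, Gamma 6, Delta 8.
Beta drops from 1 to 0.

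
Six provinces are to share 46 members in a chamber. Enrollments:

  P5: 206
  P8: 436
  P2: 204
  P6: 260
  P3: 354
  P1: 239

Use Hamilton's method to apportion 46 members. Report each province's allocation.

Total 1699; standard divisor 1699/46 ≈ 36.935.
Standard quotas: P5 5.577, P8 11.805, P2 5.523, P6 7.039, P3 9.584, P1 6.471.
Lower quotas: P5 5, P8 11, P2 5, P6 7, P3 9, P1 6 (sum 43, leaving 3 seats).
Remainders in descending order: P8 0.805, P3 0.584, P5 0.577, P2 0.523, P1 0.471, P6 0.039.
The surplus seats go to P8, P3, P5.

P5: 6, P8: 12, P2: 5, P6: 7, P3: 10, P1: 6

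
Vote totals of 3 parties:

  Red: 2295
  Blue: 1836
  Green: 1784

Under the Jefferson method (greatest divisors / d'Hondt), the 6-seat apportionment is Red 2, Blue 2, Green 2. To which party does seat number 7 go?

Priority for the next seat is population ÷ (current seats + 1).
Priorities: Red 765.000, Blue 612.000, Green 594.667.
Highest priority: Red.

Red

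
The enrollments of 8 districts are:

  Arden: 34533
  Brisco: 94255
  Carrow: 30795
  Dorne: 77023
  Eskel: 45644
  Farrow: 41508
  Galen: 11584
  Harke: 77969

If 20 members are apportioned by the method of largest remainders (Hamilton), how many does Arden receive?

2

The standard divisor is 413311/20 ≈ 20665.55.
Standard quotas: Arden 1.6710, Brisco 4.5610, Carrow 1.4902, Dorne 3.7271, Eskel 2.2087, Farrow 2.0086, Galen 0.5605, Harke 3.7729.
Lower quotas: Arden 1, Brisco 4, Carrow 1, Dorne 3, Eskel 2, Farrow 2, Galen 0, Harke 3 (sum 16, leaving 4 seats).
Remainders in descending order: Harke 0.7729, Dorne 0.7271, Arden 0.6710, Brisco 0.5610, Galen 0.5605, Carrow 0.4902, Eskel 0.2087, Farrow 0.0086.
Largest remainders: Harke, Dorne, Arden, Brisco receive the extra seats.
Arden receives 2.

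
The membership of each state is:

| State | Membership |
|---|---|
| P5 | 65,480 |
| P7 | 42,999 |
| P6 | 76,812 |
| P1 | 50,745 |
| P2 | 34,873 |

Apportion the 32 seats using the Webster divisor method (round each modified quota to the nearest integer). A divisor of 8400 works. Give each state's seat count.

P5: 8; P7: 5; P6: 9; P1: 6; P2: 4

With modified divisor 8400: modified quotas P5 7.795, P7 5.119, P6 9.144, P1 6.041, P2 4.152.
Rounding to the nearest integer: P5 8, P7 5, P6 9, P1 6, P2 4 (total 32).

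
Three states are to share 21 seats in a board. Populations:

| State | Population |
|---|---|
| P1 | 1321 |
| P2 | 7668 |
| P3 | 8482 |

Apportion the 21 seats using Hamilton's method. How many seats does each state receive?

P1: 2, P2: 9, P3: 10

The standard divisor is 17471/21 ≈ 831.952.
Standard quotas: P1 1.5878, P2 9.2169, P3 10.1953.
Lower quotas: P1 1, P2 9, P3 10 (sum 20, leaving 1 seat).
Remainders in descending order: P1 0.5878, P2 0.2169, P3 0.1953.
The surplus seat goes to P1.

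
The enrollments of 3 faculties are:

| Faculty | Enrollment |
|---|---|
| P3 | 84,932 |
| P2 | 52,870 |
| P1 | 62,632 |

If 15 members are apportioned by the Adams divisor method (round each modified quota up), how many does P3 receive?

6

Standard divisor 200434/15 ≈ 13362.267; standard quotas: P3 6.356, P2 3.957, P1 4.687.
Rounding up gives 7, 4, 5 = 16 seats, so the divisor must be adjusted.
With modified divisor 14900: modified quotas P3 5.700, P2 3.548, P1 4.203.
Rounding up: P3 6, P2 4, P1 5 (total 15).
P3 receives 6.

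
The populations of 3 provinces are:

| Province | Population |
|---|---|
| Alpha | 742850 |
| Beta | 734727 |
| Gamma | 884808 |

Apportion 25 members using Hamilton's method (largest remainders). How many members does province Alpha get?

8

Standard divisor: 2362385 ÷ 25 ≈ 94495.4.
Standard quotas: Alpha 7.8612, Beta 7.7753, Gamma 9.3635.
Lower quotas: Alpha 7, Beta 7, Gamma 9 (sum 23, leaving 2 seats).
Remainders in descending order: Alpha 0.8612, Beta 0.7753, Gamma 0.3635.
The surplus seats go to Alpha, Beta.
Alpha receives 8.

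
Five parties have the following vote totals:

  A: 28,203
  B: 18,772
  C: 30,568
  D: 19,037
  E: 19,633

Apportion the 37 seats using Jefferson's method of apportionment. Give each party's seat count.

A 9, B 6, C 10, D 6, E 6

Standard divisor 116213/37 ≈ 3140.892; standard quotas: A 8.979, B 5.977, C 9.732, D 6.061, E 6.251.
Rounding down gives 8, 5, 9, 6, 6 = 34 seats, so the divisor must be adjusted.
With modified divisor 2900: modified quotas A 9.725, B 6.473, C 10.541, D 6.564, E 6.770.
Rounding down: A 9, B 6, C 10, D 6, E 6 (total 37).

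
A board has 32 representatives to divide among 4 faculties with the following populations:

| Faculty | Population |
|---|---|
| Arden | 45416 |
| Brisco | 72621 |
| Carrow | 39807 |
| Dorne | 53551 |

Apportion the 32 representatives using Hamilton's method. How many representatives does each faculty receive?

Arden 7; Brisco 11; Carrow 6; Dorne 8

Standard divisor: 211395 ÷ 32 ≈ 6606.094.
Standard quotas: Arden 6.8749, Brisco 10.9930, Carrow 6.0258, Dorne 8.1063.
Lower quotas: Arden 6, Brisco 10, Carrow 6, Dorne 8 (sum 30, leaving 2 seats).
Remainders in descending order: Brisco 0.9930, Arden 0.8749, Dorne 0.1063, Carrow 0.0258.
The surplus seats go to Brisco, Arden.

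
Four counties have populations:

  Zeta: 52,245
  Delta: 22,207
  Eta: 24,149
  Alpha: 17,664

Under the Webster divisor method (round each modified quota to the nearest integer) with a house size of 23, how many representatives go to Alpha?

Standard divisor 116265/23 ≈ 5055; standard quotas: Zeta 10.335, Delta 4.393, Eta 4.777, Alpha 3.494.
Rounding to the nearest integer gives 10, 4, 5, 3 = 22 seats, so the divisor must be adjusted.
With modified divisor 5000: modified quotas Zeta 10.449, Delta 4.441, Eta 4.830, Alpha 3.533.
Rounding to the nearest integer: Zeta 10, Delta 4, Eta 5, Alpha 4 (total 23).
Alpha receives 4.

4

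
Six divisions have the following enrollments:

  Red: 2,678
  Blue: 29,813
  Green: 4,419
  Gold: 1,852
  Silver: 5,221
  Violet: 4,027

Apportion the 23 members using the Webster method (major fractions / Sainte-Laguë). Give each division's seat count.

Standard divisor 48010/23 ≈ 2087.391; standard quotas: Red 1.283, Blue 14.282, Green 2.117, Gold 0.887, Silver 2.501, Violet 1.929.
Rounding to the nearest integer gives Red 1, Blue 14, Green 2, Gold 1, Silver 3, Violet 2 — total 23, matching the house size, so no adjustment is needed.

Red 1; Blue 14; Green 2; Gold 1; Silver 3; Violet 2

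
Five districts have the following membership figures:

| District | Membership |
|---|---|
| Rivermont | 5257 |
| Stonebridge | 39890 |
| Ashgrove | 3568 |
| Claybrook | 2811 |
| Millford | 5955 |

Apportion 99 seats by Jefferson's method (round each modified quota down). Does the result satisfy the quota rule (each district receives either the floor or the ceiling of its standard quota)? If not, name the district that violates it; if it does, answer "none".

Stonebridge

Standard quotas: Rivermont 9.054, Stonebridge 68.703, Ashgrove 6.145, Claybrook 4.841, Millford 10.256.
Jefferson allocation: Rivermont 9, Stonebridge 70, Ashgrove 6, Claybrook 4, Millford 10.
Stonebridge has quota 68.703 (lower 68, upper 69) but receives 70 — outside the quota interval.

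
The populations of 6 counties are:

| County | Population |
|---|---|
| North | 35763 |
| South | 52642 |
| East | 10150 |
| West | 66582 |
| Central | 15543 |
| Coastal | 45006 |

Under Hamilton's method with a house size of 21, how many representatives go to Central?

2

The standard divisor is 225686/21 ≈ 10746.952.
Standard quotas: North 3.3277, South 4.8983, East 0.9445, West 6.1954, Central 1.4463, Coastal 4.1878.
Lower quotas: North 3, South 4, East 0, West 6, Central 1, Coastal 4 (sum 18, leaving 3 seats).
Remainders in descending order: East 0.9445, South 0.8983, Central 0.4463, North 0.3277, West 0.1954, Coastal 0.1878.
The surplus seats go to East, South, Central.
Central receives 2.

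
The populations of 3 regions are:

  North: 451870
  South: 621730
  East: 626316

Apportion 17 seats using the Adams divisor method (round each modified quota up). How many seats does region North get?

5

Standard divisor 1699916/17 ≈ 99995.059; standard quotas: North 4.519, South 6.218, East 6.263.
Rounding up gives 5, 7, 7 = 19 seats, so the divisor must be adjusted.
With modified divisor 108700: modified quotas North 4.157, South 5.720, East 5.762.
Rounding up: North 5, South 6, East 6 (total 17).
North receives 5.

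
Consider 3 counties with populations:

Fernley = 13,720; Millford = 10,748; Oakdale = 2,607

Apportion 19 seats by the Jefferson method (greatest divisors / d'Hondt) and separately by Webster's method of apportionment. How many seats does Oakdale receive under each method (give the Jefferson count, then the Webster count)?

Jefferson: Fernley 10, Millford 8, Oakdale 1.
Webster: Fernley 10, Millford 7, Oakdale 2.
Oakdale gets 1 under Jefferson and 2 under Webster.

1 and 2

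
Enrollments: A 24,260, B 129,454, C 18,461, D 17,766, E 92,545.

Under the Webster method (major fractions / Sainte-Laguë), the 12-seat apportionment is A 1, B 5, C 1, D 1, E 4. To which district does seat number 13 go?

B

Priority for the next seat is population ÷ (current seats + 0.5).
Priorities: A 16173.333, B 23537.091, C 12307.333, D 11844.000, E 20565.556.
Highest priority: B.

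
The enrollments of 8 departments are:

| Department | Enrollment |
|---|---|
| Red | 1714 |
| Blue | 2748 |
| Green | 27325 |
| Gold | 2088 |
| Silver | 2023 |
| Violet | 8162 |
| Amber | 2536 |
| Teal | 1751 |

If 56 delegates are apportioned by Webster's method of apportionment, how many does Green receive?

Standard divisor 48347/56 ≈ 863.339; standard quotas: Red 1.985, Blue 3.183, Green 31.650, Gold 2.419, Silver 2.343, Violet 9.454, Amber 2.937, Teal 2.028.
Rounding to the nearest integer gives 2, 3, 32, 2, 2, 9, 3, 2 = 55 seats, so the divisor must be adjusted.
With modified divisor 850: modified quotas Red 2.016, Blue 3.233, Green 32.147, Gold 2.456, Silver 2.380, Violet 9.602, Amber 2.984, Teal 2.060.
Rounding to the nearest integer: Red 2, Blue 3, Green 32, Gold 2, Silver 2, Violet 10, Amber 3, Teal 2 (total 56).
Green receives 32.

32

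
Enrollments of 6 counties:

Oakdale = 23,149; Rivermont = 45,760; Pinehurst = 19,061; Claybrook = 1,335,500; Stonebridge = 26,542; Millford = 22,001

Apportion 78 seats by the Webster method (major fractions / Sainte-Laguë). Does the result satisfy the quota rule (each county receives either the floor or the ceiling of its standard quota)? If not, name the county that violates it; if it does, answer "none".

Claybrook

Standard quotas: Oakdale 1.227, Rivermont 2.425, Pinehurst 1.010, Claybrook 70.766, Stonebridge 1.406, Millford 1.166.
Webster allocation: Oakdale 1, Rivermont 2, Pinehurst 1, Claybrook 72, Stonebridge 1, Millford 1.
Claybrook has quota 70.766 (lower 70, upper 71) but receives 72 — outside the quota interval.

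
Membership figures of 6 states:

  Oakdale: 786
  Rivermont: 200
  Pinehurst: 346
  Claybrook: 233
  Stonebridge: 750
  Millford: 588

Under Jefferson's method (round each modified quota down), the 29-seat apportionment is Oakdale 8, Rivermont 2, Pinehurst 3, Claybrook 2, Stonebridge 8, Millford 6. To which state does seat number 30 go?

Priority for the next seat is population ÷ (current seats + 1).
Priorities: Oakdale 87.333, Rivermont 66.667, Pinehurst 86.500, Claybrook 77.667, Stonebridge 83.333, Millford 84.000.
Highest priority: Oakdale.

Oakdale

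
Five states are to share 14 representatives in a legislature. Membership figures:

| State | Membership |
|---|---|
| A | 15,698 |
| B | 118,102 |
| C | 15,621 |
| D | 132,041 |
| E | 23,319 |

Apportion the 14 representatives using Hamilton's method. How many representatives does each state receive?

Standard divisor: 304781 ÷ 14 ≈ 21770.071.
Standard quotas: A 0.7211, B 5.4250, C 0.7175, D 6.0653, E 1.0711.
Lower quotas: A 0, B 5, C 0, D 6, E 1 (sum 12, leaving 2 seats).
Remainders in descending order: A 0.7211, C 0.7175, B 0.4250, E 0.0711, D 0.0653.
The surplus seats go to A, C.

A 1, B 5, C 1, D 6, E 1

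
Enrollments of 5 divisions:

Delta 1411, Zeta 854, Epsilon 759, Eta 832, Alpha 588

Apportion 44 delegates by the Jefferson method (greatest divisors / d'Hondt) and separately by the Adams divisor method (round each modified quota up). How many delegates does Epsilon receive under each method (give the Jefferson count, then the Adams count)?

7 and 8

Jefferson: Delta 14, Zeta 9, Epsilon 7, Eta 8, Alpha 6.
Adams: Delta 14, Zeta 8, Epsilon 8, Eta 8, Alpha 6.
Epsilon gets 7 under Jefferson and 8 under Adams.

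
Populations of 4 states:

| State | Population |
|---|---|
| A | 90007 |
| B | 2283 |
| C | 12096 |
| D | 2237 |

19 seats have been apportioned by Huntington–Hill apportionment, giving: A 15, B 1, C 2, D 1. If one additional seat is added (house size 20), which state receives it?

A

Priority for the next seat is population ÷ (√(s·(s+1))).
Priorities: A 5809.927, B 1614.325, C 4938.171, D 1581.798.
Highest priority: A.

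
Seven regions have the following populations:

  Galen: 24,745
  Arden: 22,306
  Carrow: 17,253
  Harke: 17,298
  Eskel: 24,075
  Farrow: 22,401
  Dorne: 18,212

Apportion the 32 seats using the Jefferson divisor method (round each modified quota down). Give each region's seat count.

Standard divisor 146290/32 ≈ 4571.562; standard quotas: Galen 5.413, Arden 4.879, Carrow 3.774, Harke 3.784, Eskel 5.266, Farrow 4.900, Dorne 3.984.
Rounding down gives 5, 4, 3, 3, 5, 4, 3 = 27 seats, so the divisor must be adjusted.
With modified divisor 4200: modified quotas Galen 5.892, Arden 5.311, Carrow 4.108, Harke 4.119, Eskel 5.732, Farrow 5.334, Dorne 4.336.
Rounding down: Galen 5, Arden 5, Carrow 4, Harke 4, Eskel 5, Farrow 5, Dorne 4 (total 32).

Galen=5; Arden=5; Carrow=4; Harke=4; Eskel=5; Farrow=5; Dorne=4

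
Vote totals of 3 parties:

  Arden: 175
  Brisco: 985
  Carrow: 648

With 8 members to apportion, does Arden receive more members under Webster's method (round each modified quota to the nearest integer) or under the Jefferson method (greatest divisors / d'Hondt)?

Webster: Arden 1, Brisco 4, Carrow 3.
Jefferson: Arden 0, Brisco 5, Carrow 3.
Arden gets 1 under Webster and 0 under Jefferson.

Webster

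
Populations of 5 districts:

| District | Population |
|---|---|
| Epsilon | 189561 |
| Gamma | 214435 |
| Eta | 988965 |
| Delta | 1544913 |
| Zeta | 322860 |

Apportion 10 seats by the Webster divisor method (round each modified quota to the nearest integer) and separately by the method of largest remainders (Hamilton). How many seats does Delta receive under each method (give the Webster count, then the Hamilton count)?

Webster: Epsilon 1, Gamma 1, Eta 3, Delta 4, Zeta 1.
Hamilton: Epsilon 0, Gamma 1, Eta 3, Delta 5, Zeta 1.
Delta gets 4 under Webster and 5 under Hamilton.

4 and 5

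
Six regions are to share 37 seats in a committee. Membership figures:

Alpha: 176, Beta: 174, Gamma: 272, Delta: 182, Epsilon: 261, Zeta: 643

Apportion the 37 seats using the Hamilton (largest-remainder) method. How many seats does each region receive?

Alpha 4; Beta 4; Gamma 6; Delta 4; Epsilon 5; Zeta 14

Standard divisor: 1708 ÷ 37 ≈ 46.162.
Standard quotas: Alpha 3.813, Beta 3.769, Gamma 5.892, Delta 3.943, Epsilon 5.654, Zeta 13.929.
Lower quotas: Alpha 3, Beta 3, Gamma 5, Delta 3, Epsilon 5, Zeta 13 (sum 32, leaving 5 seats).
Remainders in descending order: Delta 0.943, Zeta 0.929, Gamma 0.892, Alpha 0.813, Beta 0.769, Epsilon 0.654.
Largest remainders: Delta, Zeta, Gamma, Alpha, Beta receive the extra seats.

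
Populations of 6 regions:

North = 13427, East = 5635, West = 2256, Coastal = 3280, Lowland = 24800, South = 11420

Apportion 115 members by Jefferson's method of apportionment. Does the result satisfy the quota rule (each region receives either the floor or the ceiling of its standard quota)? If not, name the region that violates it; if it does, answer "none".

Standard quotas: North 25.389, East 10.655, West 4.266, Coastal 6.202, Lowland 46.894, South 21.594.
Jefferson allocation: North 25, East 10, West 4, Coastal 6, Lowland 48, South 22.
Lowland has quota 46.894 (lower 46, upper 47) but receives 48 — outside the quota interval.

Lowland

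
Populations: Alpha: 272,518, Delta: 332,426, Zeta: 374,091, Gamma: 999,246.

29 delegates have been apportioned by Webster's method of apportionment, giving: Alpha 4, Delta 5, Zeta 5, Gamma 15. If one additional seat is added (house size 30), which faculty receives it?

Priority for the next seat is population ÷ (current seats + 0.5).
Priorities: Alpha 60559.556, Delta 60441.091, Zeta 68016.545, Gamma 64467.484.
Highest priority: Zeta.

Zeta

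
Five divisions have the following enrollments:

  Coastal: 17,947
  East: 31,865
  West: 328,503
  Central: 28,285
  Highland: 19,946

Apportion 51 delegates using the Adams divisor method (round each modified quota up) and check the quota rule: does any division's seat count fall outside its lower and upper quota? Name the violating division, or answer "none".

West

Standard quotas: Coastal 2.146, East 3.810, West 39.277, Central 3.382, Highland 2.385.
Adams allocation: Coastal 3, East 4, West 37, Central 4, Highland 3.
West has quota 39.277 (lower 39, upper 40) but receives 37 — outside the quota interval.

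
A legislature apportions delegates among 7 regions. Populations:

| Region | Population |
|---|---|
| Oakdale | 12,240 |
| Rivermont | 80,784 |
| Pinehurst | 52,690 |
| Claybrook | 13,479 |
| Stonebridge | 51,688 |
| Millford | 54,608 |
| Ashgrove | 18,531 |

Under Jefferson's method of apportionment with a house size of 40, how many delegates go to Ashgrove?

Standard divisor 284020/40 ≈ 7100.5; standard quotas: Oakdale 1.724, Rivermont 11.377, Pinehurst 7.421, Claybrook 1.898, Stonebridge 7.279, Millford 7.691, Ashgrove 2.610.
Rounding down gives 1, 11, 7, 1, 7, 7, 2 = 36 seats, so the divisor must be adjusted.
With modified divisor 6500: modified quotas Oakdale 1.883, Rivermont 12.428, Pinehurst 8.106, Claybrook 2.074, Stonebridge 7.952, Millford 8.401, Ashgrove 2.851.
Rounding down: Oakdale 1, Rivermont 12, Pinehurst 8, Claybrook 2, Stonebridge 7, Millford 8, Ashgrove 2 (total 40).
Ashgrove receives 2.

2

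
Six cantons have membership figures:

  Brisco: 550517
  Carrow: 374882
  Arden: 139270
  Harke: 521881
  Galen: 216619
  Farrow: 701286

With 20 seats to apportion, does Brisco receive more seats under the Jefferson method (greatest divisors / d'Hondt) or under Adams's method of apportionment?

Jefferson

Jefferson: Brisco 5, Carrow 3, Arden 1, Harke 4, Galen 1, Farrow 6.
Adams: Brisco 4, Carrow 3, Arden 1, Harke 4, Galen 2, Farrow 6.
Brisco gets 5 under Jefferson and 4 under Adams.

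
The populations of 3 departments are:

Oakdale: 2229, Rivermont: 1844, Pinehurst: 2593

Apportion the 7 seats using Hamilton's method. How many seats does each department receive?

Oakdale 2, Rivermont 2, Pinehurst 3

The standard divisor is 6666/7 ≈ 952.286.
Standard quotas: Oakdale 2.341, Rivermont 1.936, Pinehurst 2.723.
Lower quotas: Oakdale 2, Rivermont 1, Pinehurst 2 (sum 5, leaving 2 seats).
Remainders in descending order: Rivermont 0.936, Pinehurst 0.723, Oakdale 0.341.
Largest remainders: Rivermont, Pinehurst receive the extra seats.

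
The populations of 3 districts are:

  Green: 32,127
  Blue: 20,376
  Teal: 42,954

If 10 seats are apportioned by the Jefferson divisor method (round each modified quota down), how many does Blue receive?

2

Standard divisor 95457/10 ≈ 9545.7; standard quotas: Green 3.366, Blue 2.135, Teal 4.500.
Rounding down gives 3, 2, 4 = 9 seats, so the divisor must be adjusted.
With modified divisor 8300: modified quotas Green 3.871, Blue 2.455, Teal 5.175.
Rounding down: Green 3, Blue 2, Teal 5 (total 10).
Blue receives 2.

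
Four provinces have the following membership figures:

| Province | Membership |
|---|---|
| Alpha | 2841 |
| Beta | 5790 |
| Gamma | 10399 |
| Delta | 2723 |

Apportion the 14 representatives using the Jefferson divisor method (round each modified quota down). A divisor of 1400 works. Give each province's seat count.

Alpha 2, Beta 4, Gamma 7, Delta 1

With modified divisor 1400: modified quotas Alpha 2.029, Beta 4.136, Gamma 7.428, Delta 1.945.
Rounding down: Alpha 2, Beta 4, Gamma 7, Delta 1 (total 14).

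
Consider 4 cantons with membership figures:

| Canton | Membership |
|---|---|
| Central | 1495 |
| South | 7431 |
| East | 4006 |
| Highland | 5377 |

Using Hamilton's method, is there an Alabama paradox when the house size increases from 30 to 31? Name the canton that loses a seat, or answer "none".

At 30 seats: Central 2, South 12, East 7, Highland 9.
At 31 seats: Central 2, South 13, East 7, Highland 9.
No canton's allocation decreased.

none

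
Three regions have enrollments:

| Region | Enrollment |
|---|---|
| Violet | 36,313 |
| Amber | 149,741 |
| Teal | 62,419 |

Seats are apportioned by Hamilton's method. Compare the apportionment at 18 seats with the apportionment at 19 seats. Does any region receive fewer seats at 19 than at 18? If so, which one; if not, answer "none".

none

At 18 seats: Violet 3, Amber 11, Teal 4.
At 19 seats: Violet 3, Amber 11, Teal 5.
No region's allocation decreased.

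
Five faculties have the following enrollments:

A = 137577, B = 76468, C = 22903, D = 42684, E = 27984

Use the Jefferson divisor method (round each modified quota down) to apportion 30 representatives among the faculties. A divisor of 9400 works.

A 14; B 8; C 2; D 4; E 2

With modified divisor 9400: modified quotas A 14.636, B 8.135, C 2.436, D 4.541, E 2.977.
Rounding down: A 14, B 8, C 2, D 4, E 2 (total 30).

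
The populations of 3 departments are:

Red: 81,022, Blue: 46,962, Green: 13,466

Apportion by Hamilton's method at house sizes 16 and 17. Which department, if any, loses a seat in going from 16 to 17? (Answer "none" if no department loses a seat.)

At 16 seats: Red 9, Blue 5, Green 2.
At 17 seats: Red 10, Blue 6, Green 1.
Green drops from 2 to 1.

Green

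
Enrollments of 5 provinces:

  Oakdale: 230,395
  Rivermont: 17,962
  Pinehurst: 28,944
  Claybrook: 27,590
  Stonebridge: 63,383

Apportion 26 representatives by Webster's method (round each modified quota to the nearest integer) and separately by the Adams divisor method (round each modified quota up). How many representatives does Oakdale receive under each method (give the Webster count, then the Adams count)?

Webster: Oakdale 16, Rivermont 1, Pinehurst 2, Claybrook 2, Stonebridge 5.
Adams: Oakdale 15, Rivermont 2, Pinehurst 2, Claybrook 2, Stonebridge 5.
Oakdale gets 16 under Webster and 15 under Adams.

16 and 15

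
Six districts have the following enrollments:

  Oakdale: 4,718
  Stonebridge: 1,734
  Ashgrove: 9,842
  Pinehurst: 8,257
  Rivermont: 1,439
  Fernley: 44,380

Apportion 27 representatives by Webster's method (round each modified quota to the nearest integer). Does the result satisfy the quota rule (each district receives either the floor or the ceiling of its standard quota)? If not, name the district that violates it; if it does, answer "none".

Fernley

Standard quotas: Oakdale 1.810, Stonebridge 0.665, Ashgrove 3.776, Pinehurst 3.168, Rivermont 0.552, Fernley 17.028.
Webster allocation: Oakdale 2, Stonebridge 1, Ashgrove 4, Pinehurst 3, Rivermont 1, Fernley 16.
Fernley has quota 17.028 (lower 17, upper 18) but receives 16 — outside the quota interval.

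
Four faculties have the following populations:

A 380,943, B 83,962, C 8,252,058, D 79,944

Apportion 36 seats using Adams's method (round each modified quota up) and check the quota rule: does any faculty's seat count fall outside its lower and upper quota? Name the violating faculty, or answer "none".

C

Standard quotas: A 1.559, B 0.344, C 33.770, D 0.327.
Adams allocation: A 2, B 1, C 32, D 1.
C has quota 33.770 (lower 33, upper 34) but receives 32 — outside the quota interval.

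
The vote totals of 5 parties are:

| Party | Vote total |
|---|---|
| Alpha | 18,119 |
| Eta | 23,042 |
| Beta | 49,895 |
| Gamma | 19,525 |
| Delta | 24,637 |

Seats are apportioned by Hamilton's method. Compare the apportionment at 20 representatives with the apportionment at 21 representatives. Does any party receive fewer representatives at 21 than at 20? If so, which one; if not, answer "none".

none

At 20 seats: Alpha 3, Eta 3, Beta 7, Gamma 3, Delta 4.
At 21 seats: Alpha 3, Eta 3, Beta 8, Gamma 3, Delta 4.
No party's allocation decreased.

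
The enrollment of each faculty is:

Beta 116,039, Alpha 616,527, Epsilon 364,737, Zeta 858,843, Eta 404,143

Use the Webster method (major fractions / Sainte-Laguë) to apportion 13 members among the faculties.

Standard divisor 2360289/13 ≈ 181560.692; standard quotas: Beta 0.639, Alpha 3.396, Epsilon 2.009, Zeta 4.730, Eta 2.226.
Rounding to the nearest integer gives Beta 1, Alpha 3, Epsilon 2, Zeta 5, Eta 2 — total 13, matching the house size, so no adjustment is needed.

Beta 1, Alpha 3, Epsilon 2, Zeta 5, Eta 2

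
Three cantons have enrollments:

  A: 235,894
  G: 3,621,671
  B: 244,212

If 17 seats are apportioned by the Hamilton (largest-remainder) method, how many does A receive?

The standard divisor is 4101777/17 = 241281.
Standard quotas: A 0.9777, G 15.0102, B 1.0121.
Lower quotas: A 0, G 15, B 1 (sum 16, leaving 1 seat).
Remainders in descending order: A 0.9777, B 0.0121, G 0.0102.
The surplus seat goes to A.
A receives 1.

1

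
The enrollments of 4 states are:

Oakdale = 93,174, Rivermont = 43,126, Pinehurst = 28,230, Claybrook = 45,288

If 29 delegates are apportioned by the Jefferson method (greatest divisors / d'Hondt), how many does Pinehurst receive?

4

Standard divisor 209818/29 ≈ 7235.103; standard quotas: Oakdale 12.878, Rivermont 5.961, Pinehurst 3.902, Claybrook 6.259.
Rounding down gives 12, 5, 3, 6 = 26 seats, so the divisor must be adjusted.
With modified divisor 6900: modified quotas Oakdale 13.503, Rivermont 6.250, Pinehurst 4.091, Claybrook 6.563.
Rounding down: Oakdale 13, Rivermont 6, Pinehurst 4, Claybrook 6 (total 29).
Pinehurst receives 4.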